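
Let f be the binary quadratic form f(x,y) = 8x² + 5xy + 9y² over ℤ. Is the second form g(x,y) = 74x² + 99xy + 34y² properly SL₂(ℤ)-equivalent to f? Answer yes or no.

D₁ = -263, D₂ = -263
f: reduced (well bottom): (8,5,9) with a≤c, −a<b≤a
g: translate: b→-49 (≡99 mod 148), so (74,99,34)→(74,-49,9)
g: flip: (74,-49,9)→(9,49,74)
g: translate: b→-5 (≡49 mod 18), so (9,49,74)→(9,-5,8)
g: flip: (9,-5,8)→(8,5,9)
g: reduced (well bottom): (8,5,9) with a≤c, −a<b≤a
reduced forms (8, 5, 9) vs (8, 5, 9) ⇒ equivalent

yes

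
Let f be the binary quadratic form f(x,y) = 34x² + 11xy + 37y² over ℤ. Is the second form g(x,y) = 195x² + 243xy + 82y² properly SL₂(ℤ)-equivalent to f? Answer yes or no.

D₁ = -4911, D₂ = -4911
f: reduced (well bottom): (34,11,37) with a≤c, −a<b≤a
g: translate: b→-147 (≡243 mod 390), so (195,243,82)→(195,-147,34)
g: flip: (195,-147,34)→(34,147,195)
g: translate: b→11 (≡147 mod 68), so (34,147,195)→(34,11,37)
g: reduced (well bottom): (34,11,37) with a≤c, −a<b≤a
reduced forms (34, 11, 37) vs (34, 11, 37) ⇒ equivalent

yes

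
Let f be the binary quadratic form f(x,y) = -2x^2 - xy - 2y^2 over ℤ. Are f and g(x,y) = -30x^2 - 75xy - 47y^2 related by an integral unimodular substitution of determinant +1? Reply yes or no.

D₁ = -15, D₂ = -15
f is negative-definite; reduce −f:
−f: reduced (well bottom): (2,1,2) with a≤c, −a<b≤a
flip sign back: reduced form of f is (-2,-1,-2)
g is negative-definite; reduce −g:
−g: translate: b→15 (≡75 mod 60), so (30,75,47)→(30,15,2)
−g: flip: (30,15,2)→(2,-15,30)
−g: translate: b→1 (≡-15 mod 4), so (2,-15,30)→(2,1,2)
−g: reduced (well bottom): (2,1,2) with a≤c, −a<b≤a
flip sign back: reduced form of g is (-2,-1,-2)
reduced forms (-2, -1, -2) vs (-2, -1, -2) ⇒ equivalent

yes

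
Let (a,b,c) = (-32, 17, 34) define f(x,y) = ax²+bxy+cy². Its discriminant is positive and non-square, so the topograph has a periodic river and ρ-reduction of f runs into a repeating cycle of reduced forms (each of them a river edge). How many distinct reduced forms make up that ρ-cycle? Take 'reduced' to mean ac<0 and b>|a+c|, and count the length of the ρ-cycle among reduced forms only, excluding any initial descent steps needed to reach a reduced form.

D = 4641, ⌊√D⌋ = 68
river: ρ → (34,51,-15)
river: ρ → (-15,39,52)
river: ρ → (52,65,-2)
river: ρ → (-2,67,19)
river: ρ → (19,47,-32)
river: ρ → (-32,17,34)
ρ-cycle length = 6 (tail of 0 descent steps not counted)

6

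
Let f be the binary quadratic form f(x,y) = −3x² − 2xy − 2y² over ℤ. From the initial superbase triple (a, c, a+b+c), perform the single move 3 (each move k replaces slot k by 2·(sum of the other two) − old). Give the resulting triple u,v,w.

start (-3,-2,-7) = (f(1,0),f(0,1),f(1,1))
replace slot 3: 2·((-3)+(-2)) − (-7) = -3 → (-3,-2,-3)

-3,-2,-3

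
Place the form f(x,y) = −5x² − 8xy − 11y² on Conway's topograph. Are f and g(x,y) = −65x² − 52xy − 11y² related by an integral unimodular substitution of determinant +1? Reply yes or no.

D₁ = -156, D₂ = -156
f is negative-definite; reduce −f:
−f: translate: b→-2 (≡8 mod 10), so (5,8,11)→(5,-2,8)
−f: reduced (well bottom): (5,-2,8) with a≤c, −a<b≤a
flip sign back: reduced form of f is (-5,2,-8)
g is negative-definite; reduce −g:
−g: flip: (65,52,11)→(11,-52,65)
−g: translate: b→-8 (≡-52 mod 22), so (11,-52,65)→(11,-8,5)
−g: flip: (11,-8,5)→(5,8,11)
−g: translate: b→-2 (≡8 mod 10), so (5,8,11)→(5,-2,8)
−g: reduced (well bottom): (5,-2,8) with a≤c, −a<b≤a
flip sign back: reduced form of g is (-5,2,-8)
reduced forms (-5, 2, -8) vs (-5, 2, -8) ⇒ equivalent

yes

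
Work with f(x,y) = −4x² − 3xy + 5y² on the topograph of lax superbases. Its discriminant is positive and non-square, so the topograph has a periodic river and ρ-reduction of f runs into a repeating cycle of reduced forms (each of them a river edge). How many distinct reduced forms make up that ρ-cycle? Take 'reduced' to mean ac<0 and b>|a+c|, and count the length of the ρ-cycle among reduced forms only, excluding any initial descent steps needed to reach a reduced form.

D = 89, ⌊√D⌋ = 9
descent: ρ → (5,3,-4)  [lands on river]
river: ρ → (-4,5,4)
river: ρ → (4,3,-5)
river: ρ → (-5,7,2)
river: ρ → (2,9,-1)
river: ρ → (-1,9,2)
river: ρ → (2,7,-5)
river: ρ → (-5,3,4)
river: ρ → (4,5,-4)
river: ρ → (-4,3,5)
river: ρ → (5,7,-2)
river: ρ → (-2,9,1)
river: ρ → (1,9,-2)
river: ρ → (-2,7,5)
ρ-cycle length = 14 (tail of 1 descent step not counted)

14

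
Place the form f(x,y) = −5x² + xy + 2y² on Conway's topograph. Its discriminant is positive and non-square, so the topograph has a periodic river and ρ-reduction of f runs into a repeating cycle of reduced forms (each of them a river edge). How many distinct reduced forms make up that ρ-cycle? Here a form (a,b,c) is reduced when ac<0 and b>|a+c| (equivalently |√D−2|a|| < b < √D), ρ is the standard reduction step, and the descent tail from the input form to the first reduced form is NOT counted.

D = 41, ⌊√D⌋ = 6
descent: ρ → (2,3,-4)  [lands on river]
river: ρ → (-4,5,1)
river: ρ → (1,5,-4)
river: ρ → (-4,3,2)
river: ρ → (2,5,-2)
river: ρ → (-2,3,4)
river: ρ → (4,5,-1)
river: ρ → (-1,5,4)
river: ρ → (4,3,-2)
river: ρ → (-2,5,2)
ρ-cycle length = 10 (tail of 1 descent step not counted)

10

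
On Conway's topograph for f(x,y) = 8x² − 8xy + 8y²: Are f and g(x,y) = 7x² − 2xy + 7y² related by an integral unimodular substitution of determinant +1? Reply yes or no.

D₁ = -192, D₂ = -192
f: translate: b→8 (≡-8 mod 16), so (8,-8,8)→(8,8,8)
f: reduced (well bottom): (8,8,8) with a≤c, −a<b≤a
g: flip: (7,-2,7)→(7,2,7)
g: reduced (well bottom): (7,2,7) with a≤c, −a<b≤a
reduced forms (8, 8, 8) vs (7, 2, 7) ⇒ inequivalent

no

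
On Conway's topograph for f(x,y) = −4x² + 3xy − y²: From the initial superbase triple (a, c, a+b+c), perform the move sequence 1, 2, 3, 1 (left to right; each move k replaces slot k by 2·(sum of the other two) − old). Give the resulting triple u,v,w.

start (-4,-1,-2) = (f(1,0),f(0,1),f(1,1))
replace slot 1: 2·((-1)+(-2)) − (-4) = -2 → (-2,-1,-2)
replace slot 2: 2·((-2)+(-2)) − (-1) = -7 → (-2,-7,-2)
replace slot 3: 2·((-2)+(-7)) − (-2) = -16 → (-2,-7,-16)
replace slot 1: 2·((-7)+(-16)) − (-2) = -44 → (-44,-7,-16)

-44,-7,-16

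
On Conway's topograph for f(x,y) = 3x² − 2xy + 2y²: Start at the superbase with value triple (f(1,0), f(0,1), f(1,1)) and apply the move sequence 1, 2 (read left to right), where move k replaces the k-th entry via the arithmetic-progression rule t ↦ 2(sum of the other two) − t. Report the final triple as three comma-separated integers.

start (3,2,3) = (f(1,0),f(0,1),f(1,1))
replace slot 1: 2·(2+3) − 3 = 7 → (7,2,3)
replace slot 2: 2·(7+3) − 2 = 18 → (7,18,3)

7,18,3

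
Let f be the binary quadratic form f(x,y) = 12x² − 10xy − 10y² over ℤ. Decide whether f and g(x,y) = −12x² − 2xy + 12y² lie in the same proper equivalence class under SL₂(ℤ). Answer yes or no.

D₁ = 580, D₂ = 580
river cycle of f (length 10): (-10, 10, 12), (12, 14, -8), (-8, 18, 8), (8, 14, -12), (-12, 10, 10), (10, 10, -12), (-12, 14, 8), (8, 18, -8), (-8, 14, 12), (12, 10, -10)
river cycle of g (length 6): (12, 2, -12), (-12, 22, 2), (2, 22, -12), (-12, 2, 12), (12, 22, -2), (-2, 22, 12)
cycles differ ⇒ inequivalent

no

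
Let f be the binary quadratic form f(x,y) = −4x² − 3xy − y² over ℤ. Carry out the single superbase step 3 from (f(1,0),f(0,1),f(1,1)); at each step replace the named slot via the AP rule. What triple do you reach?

start (-4,-1,-8) = (f(1,0),f(0,1),f(1,1))
replace slot 3: 2·((-4)+(-1)) − (-8) = -2 → (-4,-1,-2)

-4,-1,-2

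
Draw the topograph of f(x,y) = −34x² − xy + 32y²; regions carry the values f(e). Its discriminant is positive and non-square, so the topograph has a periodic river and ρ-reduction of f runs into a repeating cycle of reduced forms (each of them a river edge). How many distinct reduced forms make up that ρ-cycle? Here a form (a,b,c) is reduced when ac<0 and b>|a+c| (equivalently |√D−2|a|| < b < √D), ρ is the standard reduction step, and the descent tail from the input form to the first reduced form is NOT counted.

D = 4353, ⌊√D⌋ = 65
descent: ρ → (32,65,-1)  [lands on river]
river: ρ → (-1,65,32)
river: ρ → (32,63,-3)
river: ρ → (-3,63,32)
ρ-cycle length = 4 (tail of 1 descent step not counted)

4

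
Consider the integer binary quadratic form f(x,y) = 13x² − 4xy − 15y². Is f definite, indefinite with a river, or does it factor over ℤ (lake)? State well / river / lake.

D = b²−4ac = (-4)² − 4·13·(-15) = 796
D > 0 non-square ⇒ indefinite ⇒ periodic river

river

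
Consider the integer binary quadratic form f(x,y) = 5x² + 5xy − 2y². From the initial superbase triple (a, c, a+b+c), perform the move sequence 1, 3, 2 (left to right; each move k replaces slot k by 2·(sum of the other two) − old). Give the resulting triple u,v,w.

start (5,-2,8) = (f(1,0),f(0,1),f(1,1))
replace slot 1: 2·((-2)+8) − 5 = 7 → (7,-2,8)
replace slot 3: 2·(7+(-2)) − 8 = 2 → (7,-2,2)
replace slot 2: 2·(7+2) − (-2) = 20 → (7,20,2)

7,20,2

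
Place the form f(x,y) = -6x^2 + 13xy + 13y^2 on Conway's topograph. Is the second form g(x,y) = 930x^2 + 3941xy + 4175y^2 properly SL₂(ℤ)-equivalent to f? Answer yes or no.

D₁ = 481, D₂ = 481
river cycle of f (length 26): (13, 13, -6), (-6, 11, 15), (15, 19, -2), (-2, 21, 5), (5, 19, -6), (-6, 17, 8), (8, 15, -8), (-8, 17, 6), (6, 19, -5), (-5, 21, 2), … (16 more)
river cycle of g (length 26): (13, 13, -6), (-6, 11, 15), (15, 19, -2), (-2, 21, 5), (5, 19, -6), (-6, 17, 8), (8, 15, -8), (-8, 17, 6), (6, 19, -5), (-5, 21, 2), … (16 more)
cycles coincide ⇒ equivalent

yes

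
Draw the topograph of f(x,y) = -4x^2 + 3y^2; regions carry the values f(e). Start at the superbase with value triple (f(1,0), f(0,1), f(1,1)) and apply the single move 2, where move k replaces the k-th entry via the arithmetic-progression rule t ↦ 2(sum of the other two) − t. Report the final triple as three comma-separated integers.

start (-4,3,-1) = (f(1,0),f(0,1),f(1,1))
replace slot 2: 2·((-4)+(-1)) − 3 = -13 → (-4,-13,-1)

-4,-13,-1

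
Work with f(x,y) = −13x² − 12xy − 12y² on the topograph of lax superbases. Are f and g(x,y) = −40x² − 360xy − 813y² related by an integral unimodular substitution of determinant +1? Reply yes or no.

D₁ = -480, D₂ = -480
f is negative-definite; reduce −f:
−f: flip: (13,12,12)→(12,-12,13)
−f: translate: b→12 (≡-12 mod 24), so (12,-12,13)→(12,12,13)
−f: reduced (well bottom): (12,12,13) with a≤c, −a<b≤a
flip sign back: reduced form of f is (-12,-12,-13)
g is negative-definite; reduce −g:
−g: translate: b→40 (≡360 mod 80), so (40,360,813)→(40,40,13)
−g: flip: (40,40,13)→(13,-40,40)
−g: translate: b→12 (≡-40 mod 26), so (13,-40,40)→(13,12,12)
−g: flip: (13,12,12)→(12,-12,13)
−g: translate: b→12 (≡-12 mod 24), so (12,-12,13)→(12,12,13)
−g: reduced (well bottom): (12,12,13) with a≤c, −a<b≤a
flip sign back: reduced form of g is (-12,-12,-13)
reduced forms (-12, -12, -13) vs (-12, -12, -13) ⇒ equivalent

yes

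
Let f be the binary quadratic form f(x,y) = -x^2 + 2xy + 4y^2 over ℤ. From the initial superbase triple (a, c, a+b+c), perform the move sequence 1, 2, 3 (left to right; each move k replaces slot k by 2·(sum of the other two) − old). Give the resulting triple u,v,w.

start (-1,4,5) = (f(1,0),f(0,1),f(1,1))
replace slot 1: 2·(4+5) − (-1) = 19 → (19,4,5)
replace slot 2: 2·(19+5) − 4 = 44 → (19,44,5)
replace slot 3: 2·(19+44) − 5 = 121 → (19,44,121)

19,44,121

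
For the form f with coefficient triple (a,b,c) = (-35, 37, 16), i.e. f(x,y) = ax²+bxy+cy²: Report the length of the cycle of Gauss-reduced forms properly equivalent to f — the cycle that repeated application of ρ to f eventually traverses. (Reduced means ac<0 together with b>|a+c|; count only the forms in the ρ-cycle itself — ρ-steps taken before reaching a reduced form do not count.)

D = 3609, ⌊√D⌋ = 60
river: ρ → (16,59,-2)
river: ρ → (-2,57,45)
river: ρ → (45,33,-14)
river: ρ → (-14,51,18)
river: ρ → (18,57,-5)
river: ρ → (-5,53,40)
river: ρ → (40,27,-18)
river: ρ → (-18,45,22)
river: ρ → (22,43,-20)
river: ρ → (-20,37,28)
river: ρ → (28,19,-29)
river: ρ → (-29,39,18)
river: ρ → (18,33,-35)
river: ρ → (-35,37,16)
ρ-cycle length = 14 (tail of 0 descent steps not counted)

14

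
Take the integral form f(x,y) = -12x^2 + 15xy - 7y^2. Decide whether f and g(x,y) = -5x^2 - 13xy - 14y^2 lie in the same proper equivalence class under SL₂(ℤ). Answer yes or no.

D₁ = -111, D₂ = -111
f is negative-definite; reduce −f:
−f: translate: b→9 (≡-15 mod 24), so (12,-15,7)→(12,9,4)
−f: flip: (12,9,4)→(4,-9,12)
−f: translate: b→-1 (≡-9 mod 8), so (4,-9,12)→(4,-1,7)
−f: reduced (well bottom): (4,-1,7) with a≤c, −a<b≤a
flip sign back: reduced form of f is (-4,1,-7)
g is negative-definite; reduce −g:
−g: translate: b→3 (≡13 mod 10), so (5,13,14)→(5,3,6)
−g: reduced (well bottom): (5,3,6) with a≤c, −a<b≤a
flip sign back: reduced form of g is (-5,-3,-6)
reduced forms (-4, 1, -7) vs (-5, -3, -6) ⇒ inequivalent

no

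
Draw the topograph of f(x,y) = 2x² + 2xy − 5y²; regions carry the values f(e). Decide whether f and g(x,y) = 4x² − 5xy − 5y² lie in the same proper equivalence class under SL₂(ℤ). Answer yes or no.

D₁ = 44, D₂ = 105
discriminants differ ⇒ not SL₂(ℤ)-equivalent

no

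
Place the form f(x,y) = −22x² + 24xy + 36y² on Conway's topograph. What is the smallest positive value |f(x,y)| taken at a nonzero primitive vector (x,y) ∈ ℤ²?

river: ρ → (36,48,-10)
river: ρ → (-10,52,26)
river: ρ → (26,52,-10)
river: ρ → (-10,48,36)
river: ρ → (36,24,-22)
river: ρ → (-22,20,38)
river: ρ → (38,56,-4)
river: ρ → (-4,56,38)
river: ρ → (38,20,-22)
river: ρ → (-22,24,36)
closes: descent 0, river 10
min |a| on river = 4

4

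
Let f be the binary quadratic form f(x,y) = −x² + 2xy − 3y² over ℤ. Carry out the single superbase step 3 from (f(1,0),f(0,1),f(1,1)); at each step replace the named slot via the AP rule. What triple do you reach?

start (-1,-3,-2) = (f(1,0),f(0,1),f(1,1))
replace slot 3: 2·((-1)+(-3)) − (-2) = -6 → (-1,-3,-6)

-1,-3,-6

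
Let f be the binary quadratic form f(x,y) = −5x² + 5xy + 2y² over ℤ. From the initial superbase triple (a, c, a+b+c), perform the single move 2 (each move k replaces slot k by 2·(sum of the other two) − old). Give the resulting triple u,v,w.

start (-5,2,2) = (f(1,0),f(0,1),f(1,1))
replace slot 2: 2·((-5)+2) − 2 = -8 → (-5,-8,2)

-5,-8,2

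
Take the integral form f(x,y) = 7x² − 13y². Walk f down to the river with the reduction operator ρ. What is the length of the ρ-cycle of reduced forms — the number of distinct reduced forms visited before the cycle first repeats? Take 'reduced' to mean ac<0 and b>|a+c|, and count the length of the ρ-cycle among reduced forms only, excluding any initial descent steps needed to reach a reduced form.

D = 364, ⌊√D⌋ = 19
descent: ρ → (-13,0,7)
descent: ρ → (7,14,-6)  [lands on river]
river: ρ → (-6,10,11)
river: ρ → (11,12,-5)
river: ρ → (-5,18,2)
river: ρ → (2,18,-5)
river: ρ → (-5,12,11)
river: ρ → (11,10,-6)
river: ρ → (-6,14,7)
ρ-cycle length = 8 (tail of 2 descent steps not counted)

8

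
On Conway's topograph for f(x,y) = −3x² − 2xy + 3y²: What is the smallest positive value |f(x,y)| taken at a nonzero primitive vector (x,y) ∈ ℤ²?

descent: ρ → (3,2,-3)  [lands on river]
river: ρ → (-3,4,2)
river: ρ → (2,4,-3)
river: ρ → (-3,2,3)
river: ρ → (3,4,-2)
river: ρ → (-2,4,3)
closes: descent 1, river 6
min |a| on river = 2

2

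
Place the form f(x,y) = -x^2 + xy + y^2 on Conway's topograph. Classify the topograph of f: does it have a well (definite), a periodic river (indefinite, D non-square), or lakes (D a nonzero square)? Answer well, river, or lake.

D = b²−4ac = 1² − 4·(-1)·1 = 5
D > 0 non-square ⇒ indefinite ⇒ periodic river

river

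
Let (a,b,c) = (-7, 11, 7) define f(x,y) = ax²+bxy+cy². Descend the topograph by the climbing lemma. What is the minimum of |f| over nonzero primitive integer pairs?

river: ρ → (7,17,-1)
river: ρ → (-1,17,7)
river: ρ → (7,11,-7)
river: ρ → (-7,17,1)
river: ρ → (1,17,-7)
river: ρ → (-7,11,7)
closes: descent 0, river 6
min |a| on river = 1

1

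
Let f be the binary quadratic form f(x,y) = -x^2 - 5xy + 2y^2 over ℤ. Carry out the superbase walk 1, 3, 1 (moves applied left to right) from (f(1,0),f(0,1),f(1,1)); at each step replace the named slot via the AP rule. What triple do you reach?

start (-1,2,-4) = (f(1,0),f(0,1),f(1,1))
replace slot 1: 2·(2+(-4)) − (-1) = -3 → (-3,2,-4)
replace slot 3: 2·((-3)+2) − (-4) = 2 → (-3,2,2)
replace slot 1: 2·(2+2) − (-3) = 11 → (11,2,2)

11,2,2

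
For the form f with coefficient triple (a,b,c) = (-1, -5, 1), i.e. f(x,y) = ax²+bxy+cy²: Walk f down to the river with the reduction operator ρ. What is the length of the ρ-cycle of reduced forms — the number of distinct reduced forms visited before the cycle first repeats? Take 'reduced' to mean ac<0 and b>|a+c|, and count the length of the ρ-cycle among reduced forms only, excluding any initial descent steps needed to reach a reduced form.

D = 29, ⌊√D⌋ = 5
descent: ρ → (1,5,-1)  [lands on river]
river: ρ → (-1,5,1)
ρ-cycle length = 2 (tail of 1 descent step not counted)

2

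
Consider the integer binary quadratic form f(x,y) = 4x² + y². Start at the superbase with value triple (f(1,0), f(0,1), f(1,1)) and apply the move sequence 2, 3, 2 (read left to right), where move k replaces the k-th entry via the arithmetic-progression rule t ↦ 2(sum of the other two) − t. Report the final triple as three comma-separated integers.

start (4,1,5) = (f(1,0),f(0,1),f(1,1))
replace slot 2: 2·(4+5) − 1 = 17 → (4,17,5)
replace slot 3: 2·(4+17) − 5 = 37 → (4,17,37)
replace slot 2: 2·(4+37) − 17 = 65 → (4,65,37)

4,65,37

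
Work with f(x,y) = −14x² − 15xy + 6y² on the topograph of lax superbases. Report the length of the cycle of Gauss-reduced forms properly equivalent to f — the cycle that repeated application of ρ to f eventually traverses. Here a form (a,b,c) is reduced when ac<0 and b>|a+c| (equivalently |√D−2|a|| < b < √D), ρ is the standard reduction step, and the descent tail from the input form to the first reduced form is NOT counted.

D = 561, ⌊√D⌋ = 23
descent: ρ → (6,15,-14)  [lands on river]
river: ρ → (-14,13,7)
river: ρ → (7,15,-12)
river: ρ → (-12,9,10)
river: ρ → (10,11,-11)
river: ρ → (-11,11,10)
river: ρ → (10,9,-12)
river: ρ → (-12,15,7)
river: ρ → (7,13,-14)
river: ρ → (-14,15,6)
river: ρ → (6,21,-5)
river: ρ → (-5,19,10)
river: ρ → (10,21,-3)
river: ρ → (-3,21,10)
river: ρ → (10,19,-5)
river: ρ → (-5,21,6)
ρ-cycle length = 16 (tail of 1 descent step not counted)

16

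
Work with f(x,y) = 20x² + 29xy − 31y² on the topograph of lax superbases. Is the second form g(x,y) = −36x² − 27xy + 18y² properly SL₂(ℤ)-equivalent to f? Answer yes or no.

D₁ = 3321, D₂ = 3321
river cycle of f (length 42): (-31, 33, 18), (18, 39, -25), (-25, 11, 32), (32, 53, -4), (-4, 51, 45), (45, 39, -10), (-10, 41, 41), (41, 41, -10), (-10, 39, 45), (45, 51, -4), … (32 more)
river cycle of g (length 10): (18, 27, -36), (-36, 45, 9), (9, 45, -36), (-36, 27, 18), (18, 45, -18), (-18, 27, 36), (36, 45, -9), (-9, 45, 36), (36, 27, -18), (-18, 45, 18)
cycles differ ⇒ inequivalent

no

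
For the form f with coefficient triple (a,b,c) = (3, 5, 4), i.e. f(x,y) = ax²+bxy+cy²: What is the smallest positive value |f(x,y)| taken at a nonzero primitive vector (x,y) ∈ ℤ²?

translate: b→-1 (≡5 mod 6), so (3,5,4)→(3,-1,2)
flip: (3,-1,2)→(2,1,3)
reduced (well bottom): (2,1,3) with a≤c, −a<b≤a
well minimum = a = 2

2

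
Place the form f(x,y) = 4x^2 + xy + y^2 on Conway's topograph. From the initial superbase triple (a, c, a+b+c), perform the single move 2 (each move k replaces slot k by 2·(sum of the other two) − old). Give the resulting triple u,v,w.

start (4,1,6) = (f(1,0),f(0,1),f(1,1))
replace slot 2: 2·(4+6) − 1 = 19 → (4,19,6)

4,19,6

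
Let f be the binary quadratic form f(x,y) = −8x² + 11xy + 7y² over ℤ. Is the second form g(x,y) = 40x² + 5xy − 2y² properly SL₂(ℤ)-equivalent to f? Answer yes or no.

D₁ = 345, D₂ = 345
river cycle of f (length 10): (7, 17, -2), (-2, 15, 15), (15, 15, -2), (-2, 17, 7), (7, 11, -8), (-8, 5, 10), (10, 15, -3), (-3, 15, 10), (10, 5, -8), (-8, 11, 7)
river cycle of g (length 10): (-2, 15, 15), (15, 15, -2), (-2, 17, 7), (7, 11, -8), (-8, 5, 10), (10, 15, -3), (-3, 15, 10), (10, 5, -8), (-8, 11, 7), (7, 17, -2)
cycles coincide ⇒ equivalent

yes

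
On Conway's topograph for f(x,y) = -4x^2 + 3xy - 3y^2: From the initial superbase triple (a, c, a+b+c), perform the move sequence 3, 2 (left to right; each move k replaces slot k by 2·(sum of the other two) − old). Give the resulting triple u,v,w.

start (-4,-3,-4) = (f(1,0),f(0,1),f(1,1))
replace slot 3: 2·((-4)+(-3)) − (-4) = -10 → (-4,-3,-10)
replace slot 2: 2·((-4)+(-10)) − (-3) = -25 → (-4,-25,-10)

-4,-25,-10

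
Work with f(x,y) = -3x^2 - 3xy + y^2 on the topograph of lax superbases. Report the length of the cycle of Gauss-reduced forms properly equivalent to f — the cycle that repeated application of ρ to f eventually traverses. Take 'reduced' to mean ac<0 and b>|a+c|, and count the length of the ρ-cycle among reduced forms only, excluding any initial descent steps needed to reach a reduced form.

D = 21, ⌊√D⌋ = 4
descent: ρ → (1,3,-3)  [lands on river]
river: ρ → (-3,3,1)
ρ-cycle length = 2 (tail of 1 descent step not counted)

2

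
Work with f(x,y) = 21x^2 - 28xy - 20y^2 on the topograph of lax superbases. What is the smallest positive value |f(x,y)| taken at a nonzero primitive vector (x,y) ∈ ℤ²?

descent: ρ → (-20,28,21)  [lands on river]
river: ρ → (21,14,-27)
river: ρ → (-27,40,8)
river: ρ → (8,40,-27)
river: ρ → (-27,14,21)
river: ρ → (21,28,-20)
river: ρ → (-20,12,29)
river: ρ → (29,46,-3)
river: ρ → (-3,44,44)
river: ρ → (44,44,-3)
river: ρ → (-3,46,29)
river: ρ → (29,12,-20)
closes: descent 1, river 12
min |a| on river = 3

3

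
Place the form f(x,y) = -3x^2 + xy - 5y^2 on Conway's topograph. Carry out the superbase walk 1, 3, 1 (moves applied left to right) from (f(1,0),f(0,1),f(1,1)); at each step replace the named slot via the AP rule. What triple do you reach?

start (-3,-5,-7) = (f(1,0),f(0,1),f(1,1))
replace slot 1: 2·((-5)+(-7)) − (-3) = -21 → (-21,-5,-7)
replace slot 3: 2·((-21)+(-5)) − (-7) = -45 → (-21,-5,-45)
replace slot 1: 2·((-5)+(-45)) − (-21) = -79 → (-79,-5,-45)

-79,-5,-45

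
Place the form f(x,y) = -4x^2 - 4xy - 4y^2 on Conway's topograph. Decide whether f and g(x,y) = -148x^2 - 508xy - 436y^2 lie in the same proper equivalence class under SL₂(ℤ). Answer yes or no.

D₁ = -48, D₂ = -48
f is negative-definite; reduce −f:
−f: reduced (well bottom): (4,4,4) with a≤c, −a<b≤a
flip sign back: reduced form of f is (-4,-4,-4)
g is negative-definite; reduce −g:
−g: translate: b→-84 (≡508 mod 296), so (148,508,436)→(148,-84,12)
−g: flip: (148,-84,12)→(12,84,148)
−g: translate: b→12 (≡84 mod 24), so (12,84,148)→(12,12,4)
−g: flip: (12,12,4)→(4,-12,12)
−g: translate: b→4 (≡-12 mod 8), so (4,-12,12)→(4,4,4)
−g: reduced (well bottom): (4,4,4) with a≤c, −a<b≤a
flip sign back: reduced form of g is (-4,-4,-4)
reduced forms (-4, -4, -4) vs (-4, -4, -4) ⇒ equivalent

yes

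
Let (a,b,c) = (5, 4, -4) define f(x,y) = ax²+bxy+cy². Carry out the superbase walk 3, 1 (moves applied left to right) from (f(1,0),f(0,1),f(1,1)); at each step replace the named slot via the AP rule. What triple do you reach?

start (5,-4,5) = (f(1,0),f(0,1),f(1,1))
replace slot 3: 2·(5+(-4)) − 5 = -3 → (5,-4,-3)
replace slot 1: 2·((-4)+(-3)) − 5 = -19 → (-19,-4,-3)

-19,-4,-3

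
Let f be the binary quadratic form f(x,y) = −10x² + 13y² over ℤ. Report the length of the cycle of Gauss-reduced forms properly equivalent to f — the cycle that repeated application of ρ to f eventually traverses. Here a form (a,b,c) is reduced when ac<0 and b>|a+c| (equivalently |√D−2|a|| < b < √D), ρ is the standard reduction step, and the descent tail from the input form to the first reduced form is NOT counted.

D = 520, ⌊√D⌋ = 22
descent: ρ → (13,0,-10)
descent: ρ → (-10,20,3)  [lands on river]
river: ρ → (3,22,-3)
river: ρ → (-3,20,10)
river: ρ → (10,20,-3)
river: ρ → (-3,22,3)
river: ρ → (3,20,-10)
ρ-cycle length = 6 (tail of 2 descent steps not counted)

6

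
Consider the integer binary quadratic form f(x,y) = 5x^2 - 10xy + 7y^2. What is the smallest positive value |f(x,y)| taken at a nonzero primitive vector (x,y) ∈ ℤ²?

translate: b→0 (≡-10 mod 10), so (5,-10,7)→(5,0,2)
flip: (5,0,2)→(2,0,5)
reduced (well bottom): (2,0,5) with a≤c, −a<b≤a
well minimum = a = 2

2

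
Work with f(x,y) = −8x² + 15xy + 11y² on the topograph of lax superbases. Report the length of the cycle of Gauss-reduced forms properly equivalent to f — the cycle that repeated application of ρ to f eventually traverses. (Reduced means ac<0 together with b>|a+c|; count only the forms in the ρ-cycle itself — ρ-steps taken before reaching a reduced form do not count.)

D = 577, ⌊√D⌋ = 24
river: ρ → (11,7,-12)
river: ρ → (-12,17,6)
river: ρ → (6,19,-9)
river: ρ → (-9,17,8)
river: ρ → (8,15,-11)
river: ρ → (-11,7,12)
river: ρ → (12,17,-6)
river: ρ → (-6,19,9)
river: ρ → (9,17,-8)
river: ρ → (-8,15,11)
ρ-cycle length = 10 (tail of 0 descent steps not counted)

10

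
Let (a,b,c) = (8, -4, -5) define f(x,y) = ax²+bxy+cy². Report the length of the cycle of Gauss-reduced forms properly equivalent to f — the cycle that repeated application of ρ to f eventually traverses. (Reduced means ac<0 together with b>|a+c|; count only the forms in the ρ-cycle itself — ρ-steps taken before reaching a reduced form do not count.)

D = 176, ⌊√D⌋ = 13
descent: ρ → (-5,4,8)  [lands on river]
river: ρ → (8,12,-1)
river: ρ → (-1,12,8)
river: ρ → (8,4,-5)
river: ρ → (-5,6,7)
river: ρ → (7,8,-4)
river: ρ → (-4,8,7)
river: ρ → (7,6,-5)
ρ-cycle length = 8 (tail of 1 descent step not counted)

8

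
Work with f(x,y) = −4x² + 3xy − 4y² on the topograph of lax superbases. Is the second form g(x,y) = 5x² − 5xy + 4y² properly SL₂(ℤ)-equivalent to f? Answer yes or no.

D₁ = -55, D₂ = -55
f is negative-definite; reduce −f:
−f: flip: (4,-3,4)→(4,3,4)
−f: reduced (well bottom): (4,3,4) with a≤c, −a<b≤a
flip sign back: reduced form of f is (-4,-3,-4)
g: translate: b→5 (≡-5 mod 10), so (5,-5,4)→(5,5,4)
g: flip: (5,5,4)→(4,-5,5)
g: translate: b→3 (≡-5 mod 8), so (4,-5,5)→(4,3,4)
g: reduced (well bottom): (4,3,4) with a≤c, −a<b≤a
reduced forms (-4, -3, -4) vs (4, 3, 4) ⇒ inequivalent

no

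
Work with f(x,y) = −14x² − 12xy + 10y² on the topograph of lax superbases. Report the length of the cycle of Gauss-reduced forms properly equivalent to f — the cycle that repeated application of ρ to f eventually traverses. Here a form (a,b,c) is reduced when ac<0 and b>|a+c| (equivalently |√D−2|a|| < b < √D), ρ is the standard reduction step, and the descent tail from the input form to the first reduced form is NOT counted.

D = 704, ⌊√D⌋ = 26
descent: ρ → (10,12,-14)  [lands on river]
river: ρ → (-14,16,8)
river: ρ → (8,16,-14)
river: ρ → (-14,12,10)
river: ρ → (10,8,-16)
river: ρ → (-16,24,2)
river: ρ → (2,24,-16)
river: ρ → (-16,8,10)
ρ-cycle length = 8 (tail of 1 descent step not counted)

8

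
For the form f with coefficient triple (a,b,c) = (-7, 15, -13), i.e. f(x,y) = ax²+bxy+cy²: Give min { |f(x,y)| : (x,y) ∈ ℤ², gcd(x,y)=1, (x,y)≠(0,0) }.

translate: b→-1 (≡-15 mod 14), so (7,-15,13)→(7,-1,5)
flip: (7,-1,5)→(5,1,7)
reduced (well bottom): (5,1,7) with a≤c, −a<b≤a
well minimum |f| = |-5| = 5 (negative-definite)

5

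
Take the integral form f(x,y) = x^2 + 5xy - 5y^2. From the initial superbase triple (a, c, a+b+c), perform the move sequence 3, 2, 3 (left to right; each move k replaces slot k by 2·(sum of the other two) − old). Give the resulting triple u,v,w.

start (1,-5,1) = (f(1,0),f(0,1),f(1,1))
replace slot 3: 2·(1+(-5)) − 1 = -9 → (1,-5,-9)
replace slot 2: 2·(1+(-9)) − (-5) = -11 → (1,-11,-9)
replace slot 3: 2·(1+(-11)) − (-9) = -11 → (1,-11,-11)

1,-11,-11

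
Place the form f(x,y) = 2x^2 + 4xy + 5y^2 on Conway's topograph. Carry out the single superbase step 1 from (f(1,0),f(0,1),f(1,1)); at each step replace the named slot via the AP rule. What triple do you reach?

start (2,5,11) = (f(1,0),f(0,1),f(1,1))
replace slot 1: 2·(5+11) − 2 = 30 → (30,5,11)

30,5,11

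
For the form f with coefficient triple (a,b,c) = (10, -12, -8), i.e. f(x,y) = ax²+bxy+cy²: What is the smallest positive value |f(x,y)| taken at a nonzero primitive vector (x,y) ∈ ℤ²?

descent: ρ → (-8,12,10)  [lands on river]
river: ρ → (10,8,-10)
river: ρ → (-10,12,8)
river: ρ → (8,20,-2)
river: ρ → (-2,20,8)
river: ρ → (8,12,-10)
river: ρ → (-10,8,10)
river: ρ → (10,12,-8)
river: ρ → (-8,20,2)
river: ρ → (2,20,-8)
closes: descent 1, river 10
min |a| on river = 2

2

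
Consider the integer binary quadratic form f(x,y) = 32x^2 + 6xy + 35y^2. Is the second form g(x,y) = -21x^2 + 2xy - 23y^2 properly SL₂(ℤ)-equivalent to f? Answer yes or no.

D₁ = -4444, D₂ = -1928
discriminants differ ⇒ not SL₂(ℤ)-equivalent

no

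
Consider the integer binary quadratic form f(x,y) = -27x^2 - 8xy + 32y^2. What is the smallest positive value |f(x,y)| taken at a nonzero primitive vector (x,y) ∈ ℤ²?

descent: ρ → (32,8,-27)  [lands on river]
river: ρ → (-27,46,13)
river: ρ → (13,58,-3)
river: ρ → (-3,56,32)
closes: descent 1, river 4
min |a| on river = 3

3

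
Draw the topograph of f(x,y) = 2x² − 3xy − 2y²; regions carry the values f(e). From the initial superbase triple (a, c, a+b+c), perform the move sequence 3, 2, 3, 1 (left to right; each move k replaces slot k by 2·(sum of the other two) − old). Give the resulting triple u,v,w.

start (2,-2,-3) = (f(1,0),f(0,1),f(1,1))
replace slot 3: 2·(2+(-2)) − (-3) = 3 → (2,-2,3)
replace slot 2: 2·(2+3) − (-2) = 12 → (2,12,3)
replace slot 3: 2·(2+12) − 3 = 25 → (2,12,25)
replace slot 1: 2·(12+25) − 2 = 72 → (72,12,25)

72,12,25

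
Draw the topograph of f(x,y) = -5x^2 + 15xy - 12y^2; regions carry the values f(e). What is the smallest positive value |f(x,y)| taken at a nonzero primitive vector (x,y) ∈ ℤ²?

translate: b→5 (≡-15 mod 10), so (5,-15,12)→(5,5,2)
flip: (5,5,2)→(2,-5,5)
translate: b→-1 (≡-5 mod 4), so (2,-5,5)→(2,-1,2)
flip: (2,-1,2)→(2,1,2)
reduced (well bottom): (2,1,2) with a≤c, −a<b≤a
well minimum |f| = |-2| = 2 (negative-definite)

2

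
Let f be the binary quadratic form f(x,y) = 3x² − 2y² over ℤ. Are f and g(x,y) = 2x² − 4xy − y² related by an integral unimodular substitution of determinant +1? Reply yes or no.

D₁ = 24, D₂ = 24
river cycle of f (length 2): (-2, 4, 1), (1, 4, -2)
river cycle of g (length 2): (-1, 4, 2), (2, 4, -1)
cycles differ ⇒ inequivalent

no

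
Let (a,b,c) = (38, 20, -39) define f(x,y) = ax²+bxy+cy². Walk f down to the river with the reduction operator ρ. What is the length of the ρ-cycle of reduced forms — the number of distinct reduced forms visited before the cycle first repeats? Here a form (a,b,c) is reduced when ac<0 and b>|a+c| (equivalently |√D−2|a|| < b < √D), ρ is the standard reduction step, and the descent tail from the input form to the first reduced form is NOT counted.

D = 6328, ⌊√D⌋ = 79
river: ρ → (-39,58,19)
river: ρ → (19,56,-42)
river: ρ → (-42,28,33)
river: ρ → (33,38,-37)
river: ρ → (-37,36,34)
river: ρ → (34,32,-39)
river: ρ → (-39,46,27)
river: ρ → (27,62,-23)
river: ρ → (-23,76,6)
river: ρ → (6,68,-71)
river: ρ → (-71,74,3)
river: ρ → (3,76,-46)
river: ρ → (-46,16,33)
river: ρ → (33,50,-29)
river: ρ → (-29,66,17)
river: ρ → (17,70,-21)
river: ρ → (-21,56,38)
river: ρ → (38,20,-39)
ρ-cycle length = 18 (tail of 0 descent steps not counted)

18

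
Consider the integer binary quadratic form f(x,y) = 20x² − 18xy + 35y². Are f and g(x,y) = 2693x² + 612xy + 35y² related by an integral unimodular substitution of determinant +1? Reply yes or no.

D₁ = -2476, D₂ = -2476
f: reduced (well bottom): (20,-18,35) with a≤c, −a<b≤a
g: flip: (2693,612,35)→(35,-612,2693)
g: translate: b→18 (≡-612 mod 70), so (35,-612,2693)→(35,18,20)
g: flip: (35,18,20)→(20,-18,35)
g: reduced (well bottom): (20,-18,35) with a≤c, −a<b≤a
reduced forms (20, -18, 35) vs (20, -18, 35) ⇒ equivalent

yes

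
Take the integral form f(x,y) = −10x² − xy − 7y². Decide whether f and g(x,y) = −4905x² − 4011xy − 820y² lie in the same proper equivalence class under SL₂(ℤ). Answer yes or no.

D₁ = -279, D₂ = -279
f is negative-definite; reduce −f:
−f: flip: (10,1,7)→(7,-1,10)
−f: reduced (well bottom): (7,-1,10) with a≤c, −a<b≤a
flip sign back: reduced form of f is (-7,1,-10)
g is negative-definite; reduce −g:
−g: flip: (4905,4011,820)→(820,-4011,4905)
−g: translate: b→-731 (≡-4011 mod 1640), so (820,-4011,4905)→(820,-731,163)
−g: flip: (820,-731,163)→(163,731,820)
−g: translate: b→79 (≡731 mod 326), so (163,731,820)→(163,79,10)
−g: flip: (163,79,10)→(10,-79,163)
−g: translate: b→1 (≡-79 mod 20), so (10,-79,163)→(10,1,7)
−g: flip: (10,1,7)→(7,-1,10)
−g: reduced (well bottom): (7,-1,10) with a≤c, −a<b≤a
flip sign back: reduced form of g is (-7,1,-10)
reduced forms (-7, 1, -10) vs (-7, 1, -10) ⇒ equivalent

yes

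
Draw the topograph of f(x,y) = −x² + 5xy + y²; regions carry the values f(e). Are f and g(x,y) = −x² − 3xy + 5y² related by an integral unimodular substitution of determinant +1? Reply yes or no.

D₁ = 29, D₂ = 29
river cycle of f (length 2): (1, 5, -1), (-1, 5, 1)
river cycle of g (length 2): (-1, 5, 1), (1, 5, -1)
cycles coincide ⇒ equivalent

yes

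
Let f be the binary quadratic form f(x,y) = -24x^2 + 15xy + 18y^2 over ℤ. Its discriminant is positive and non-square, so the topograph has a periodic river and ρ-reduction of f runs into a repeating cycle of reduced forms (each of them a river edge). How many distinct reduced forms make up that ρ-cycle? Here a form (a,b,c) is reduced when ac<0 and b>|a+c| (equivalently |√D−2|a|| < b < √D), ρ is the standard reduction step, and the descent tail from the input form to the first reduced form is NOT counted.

D = 1953, ⌊√D⌋ = 44
river: ρ → (18,21,-21)
river: ρ → (-21,21,18)
river: ρ → (18,15,-24)
river: ρ → (-24,33,9)
river: ρ → (9,39,-12)
river: ρ → (-12,33,18)
river: ρ → (18,39,-6)
river: ρ → (-6,33,36)
river: ρ → (36,39,-3)
river: ρ → (-3,39,36)
river: ρ → (36,33,-6)
river: ρ → (-6,39,18)
river: ρ → (18,33,-12)
river: ρ → (-12,39,9)
river: ρ → (9,33,-24)
river: ρ → (-24,15,18)
ρ-cycle length = 16 (tail of 0 descent steps not counted)

16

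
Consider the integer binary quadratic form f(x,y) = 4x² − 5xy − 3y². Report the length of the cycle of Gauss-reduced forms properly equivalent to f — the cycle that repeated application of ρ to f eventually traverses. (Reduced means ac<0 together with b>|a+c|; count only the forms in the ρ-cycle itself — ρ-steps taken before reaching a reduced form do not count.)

D = 73, ⌊√D⌋ = 8
descent: ρ → (-3,5,4)  [lands on river]
river: ρ → (4,3,-4)
river: ρ → (-4,5,3)
river: ρ → (3,7,-2)
river: ρ → (-2,5,6)
river: ρ → (6,7,-1)
river: ρ → (-1,7,6)
river: ρ → (6,5,-2)
river: ρ → (-2,7,3)
river: ρ → (3,5,-4)
river: ρ → (-4,3,4)
river: ρ → (4,5,-3)
river: ρ → (-3,7,2)
river: ρ → (2,5,-6)
river: ρ → (-6,7,1)
river: ρ → (1,7,-6)
river: ρ → (-6,5,2)
river: ρ → (2,7,-3)
ρ-cycle length = 18 (tail of 1 descent step not counted)

18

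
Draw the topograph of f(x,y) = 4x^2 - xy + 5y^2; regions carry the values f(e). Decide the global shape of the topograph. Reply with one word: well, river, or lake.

D = b²−4ac = (-1)² − 4·4·5 = -79
D < 0 ⇒ definite ⇒ every region one sign ⇒ single well

well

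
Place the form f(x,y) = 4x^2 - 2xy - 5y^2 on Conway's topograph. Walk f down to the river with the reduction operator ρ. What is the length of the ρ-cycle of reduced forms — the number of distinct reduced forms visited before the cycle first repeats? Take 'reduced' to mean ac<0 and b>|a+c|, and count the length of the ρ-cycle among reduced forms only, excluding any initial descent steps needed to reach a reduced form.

D = 84, ⌊√D⌋ = 9
descent: ρ → (-5,2,4)  [lands on river]
river: ρ → (4,6,-3)
river: ρ → (-3,6,4)
river: ρ → (4,2,-5)
river: ρ → (-5,8,1)
river: ρ → (1,8,-5)
ρ-cycle length = 6 (tail of 1 descent step not counted)

6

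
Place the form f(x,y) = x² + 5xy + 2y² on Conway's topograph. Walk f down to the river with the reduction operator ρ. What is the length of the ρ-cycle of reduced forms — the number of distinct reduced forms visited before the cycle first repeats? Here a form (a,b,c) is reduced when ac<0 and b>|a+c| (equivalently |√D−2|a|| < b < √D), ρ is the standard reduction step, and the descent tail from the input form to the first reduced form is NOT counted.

D = 17, ⌊√D⌋ = 4
descent: ρ → (2,3,-1)  [lands on river]
river: ρ → (-1,3,2)
river: ρ → (2,1,-2)
river: ρ → (-2,3,1)
river: ρ → (1,3,-2)
river: ρ → (-2,1,2)
ρ-cycle length = 6 (tail of 1 descent step not counted)

6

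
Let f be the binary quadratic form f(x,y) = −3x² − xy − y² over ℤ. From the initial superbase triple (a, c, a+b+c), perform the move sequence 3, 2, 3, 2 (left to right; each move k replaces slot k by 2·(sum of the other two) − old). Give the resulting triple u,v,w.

start (-3,-1,-5) = (f(1,0),f(0,1),f(1,1))
replace slot 3: 2·((-3)+(-1)) − (-5) = -3 → (-3,-1,-3)
replace slot 2: 2·((-3)+(-3)) − (-1) = -11 → (-3,-11,-3)
replace slot 3: 2·((-3)+(-11)) − (-3) = -25 → (-3,-11,-25)
replace slot 2: 2·((-3)+(-25)) − (-11) = -45 → (-3,-45,-25)

-3,-45,-25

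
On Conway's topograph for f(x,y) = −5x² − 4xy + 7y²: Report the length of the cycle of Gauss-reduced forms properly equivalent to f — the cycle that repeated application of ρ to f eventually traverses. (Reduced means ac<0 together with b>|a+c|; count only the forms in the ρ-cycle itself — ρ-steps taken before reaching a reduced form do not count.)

D = 156, ⌊√D⌋ = 12
descent: ρ → (7,4,-5)  [lands on river]
river: ρ → (-5,6,6)
river: ρ → (6,6,-5)
river: ρ → (-5,4,7)
river: ρ → (7,10,-2)
river: ρ → (-2,10,7)
ρ-cycle length = 6 (tail of 1 descent step not counted)

6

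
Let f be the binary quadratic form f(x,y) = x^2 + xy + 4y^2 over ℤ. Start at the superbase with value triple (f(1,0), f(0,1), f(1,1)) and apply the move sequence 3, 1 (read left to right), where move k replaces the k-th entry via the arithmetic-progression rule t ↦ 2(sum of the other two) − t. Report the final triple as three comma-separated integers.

start (1,4,6) = (f(1,0),f(0,1),f(1,1))
replace slot 3: 2·(1+4) − 6 = 4 → (1,4,4)
replace slot 1: 2·(4+4) − 1 = 15 → (15,4,4)

15,4,4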